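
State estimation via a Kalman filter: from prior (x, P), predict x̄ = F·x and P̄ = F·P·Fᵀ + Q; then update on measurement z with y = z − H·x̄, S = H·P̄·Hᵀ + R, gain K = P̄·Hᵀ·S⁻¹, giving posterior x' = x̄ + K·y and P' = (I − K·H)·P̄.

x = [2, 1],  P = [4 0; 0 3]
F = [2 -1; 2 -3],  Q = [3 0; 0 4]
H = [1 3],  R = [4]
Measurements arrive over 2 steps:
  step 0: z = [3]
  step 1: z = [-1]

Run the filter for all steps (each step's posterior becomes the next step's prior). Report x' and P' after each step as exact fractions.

step 0: x' = [1506/599, 101/599], P' = [3769/599 -1127/599; -1127/599 597/599]
step 1: x' = [528376/506993, -329607/506993], P' = [2031975/506993 -544489/506993; -544489/506993 361483/506993]

step 0: x̄ = F·x = [3, 1]
step 0: P̄ = F·P·Fᵀ + Q = [22 25; 25 47]
step 0: y = z − H·x̄ = [-3]
step 0: S = H·P̄·Hᵀ + R = [599]
step 0: K = P̄·Hᵀ·S⁻¹ = [97/599; 166/599]
step 0: x' = x̄ + K·y = [1506/599, 101/599]
step 0: P' = (I − K·H)·P̄ = [3769/599 -1127/599; -1127/599 597/599]
step 1: x̄ = F·x = [2911/599, 2709/599]
step 1: P̄ = F·P·Fᵀ + Q = [21978/599 25883/599; 25883/599 36369/599]
step 1: y = z − H·x̄ = [-11637/599]
step 1: S = H·P̄·Hᵀ + R = [506993/599]
step 1: K = P̄·Hᵀ·S⁻¹ = [99627/506993; 134990/506993]
step 1: x' = x̄ + K·y = [528376/506993, -329607/506993]
step 1: P' = (I − K·H)·P̄ = [2031975/506993 -544489/506993; -544489/506993 361483/506993]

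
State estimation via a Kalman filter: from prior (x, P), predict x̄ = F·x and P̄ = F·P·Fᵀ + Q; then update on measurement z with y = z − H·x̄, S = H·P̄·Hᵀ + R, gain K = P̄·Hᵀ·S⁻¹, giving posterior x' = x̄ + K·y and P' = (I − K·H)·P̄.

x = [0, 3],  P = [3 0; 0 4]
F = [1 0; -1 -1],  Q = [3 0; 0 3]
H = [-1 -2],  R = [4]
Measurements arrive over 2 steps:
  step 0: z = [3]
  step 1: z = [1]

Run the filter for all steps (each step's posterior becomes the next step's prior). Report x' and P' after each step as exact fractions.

step 0: x̄ = F·x = [0, -3]
step 0: P̄ = F·P·Fᵀ + Q = [6 -3; -3 10]
step 0: y = z − H·x̄ = [-3]
step 0: S = H·P̄·Hᵀ + R = [38]
step 0: K = P̄·Hᵀ·S⁻¹ = [0; -17/38]
step 0: x' = x̄ + K·y = [0, -63/38]
step 0: P' = (I − K·H)·P̄ = [6 -3; -3 91/38]
step 1: x̄ = F·x = [0, 63/38]
step 1: P̄ = F·P·Fᵀ + Q = [9 -3; -3 205/38]
step 1: y = z − H·x̄ = [82/19]
step 1: S = H·P̄·Hᵀ + R = [429/19]
step 1: K = P̄·Hᵀ·S⁻¹ = [-19/143; -148/429]
step 1: x' = x̄ + K·y = [-82/143, 145/858]
step 1: P' = (I − K·H)·P̄ = [1230/143 -577/143; -577/143 2323/858]

step 0: x' = [0, -63/38], P' = [6 -3; -3 91/38]
step 1: x' = [-82/143, 145/858], P' = [1230/143 -577/143; -577/143 2323/858]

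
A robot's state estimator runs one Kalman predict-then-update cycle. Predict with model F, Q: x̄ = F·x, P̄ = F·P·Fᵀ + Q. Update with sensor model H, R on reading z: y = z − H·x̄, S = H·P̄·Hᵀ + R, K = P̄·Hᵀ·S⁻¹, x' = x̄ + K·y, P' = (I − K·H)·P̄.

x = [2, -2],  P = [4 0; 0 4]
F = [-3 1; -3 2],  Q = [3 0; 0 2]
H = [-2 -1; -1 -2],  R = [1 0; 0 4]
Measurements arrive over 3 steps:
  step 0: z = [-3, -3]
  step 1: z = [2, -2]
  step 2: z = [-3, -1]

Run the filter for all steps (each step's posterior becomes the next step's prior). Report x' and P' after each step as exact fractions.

step 0: x' = [6239/5521, 4188/5521], P' = [3260/5521 -3684/5521; -3684/5521 6778/5521]
step 1: x' = [-11600020/7897099, 9361259/7897099], P' = [4022708/7897099 -4350252/7897099; -4350252/7897099 8359390/7897099]
step 2: x' = [12308805273/9717308329, 3391732844/9717308329], P' = [4945458812/9717308329 -5341738980/9717308329; -5341738980/9717308329 10257625738/9717308329]

step 0: x̄ = F·x = [-8, -10]
step 0: P̄ = F·P·Fᵀ + Q = [43 44; 44 54]
step 0: y = z − H·x̄ = [-29, -31]
step 0: S = H·P̄·Hᵀ + R = [403 414; 414 439]
step 0: K = P̄·Hᵀ·S⁻¹ = [-2836/5521 1027/5521; 590/5521 -2468/5521]
step 0: x' = x̄ + K·y = [6239/5521, 4188/5521]
step 0: P' = (I − K·H)·P̄ = [3260/5521 -3684/5521; -3684/5521 6778/5521]
step 1: x̄ = F·x = [-14529/5521, -10341/5521]
step 1: P̄ = F·P·Fᵀ + Q = [74785/5521 76052/5521; 76052/5521 111702/5521]
step 1: y = z − H·x̄ = [-28357/5521, -46253/5521]
step 1: S = H·P̄·Hᵀ + R = [720571/5521 753234/5521; 753234/5521 847885/5521]
step 1: K = P̄·Hᵀ·S⁻¹ = [-3695164/7897099 1169449/7897099; 341114/7897099 -3092132/7897099]
step 1: x' = x̄ + K·y = [-11600020/7897099, 9361259/7897099]
step 1: P' = (I − K·H)·P̄ = [4022708/7897099 -4350252/7897099; -4350252/7897099 8359390/7897099]
step 2: x̄ = F·x = [44161319/7897099, 53522578/7897099]
step 2: P̄ = F·P·Fᵀ + Q = [94356571/7897099 92075420/7897099; 92075420/7897099 137639154/7897099]
step 2: y = z − H·x̄ = [118153919/7897099, 20472768/1128157]
step 2: S = H·P̄·Hᵀ + R = [891264217/7897099 132052650/1128157; 132052650/1128157 149257609/1128157]
step 2: K = P̄·Hᵀ·S⁻¹ = [-4549178644/9717308329 1434504787/9717308329; 425852222/9717308329 -3793378124/9717308329]
step 2: x' = x̄ + K·y = [12308805273/9717308329, 3391732844/9717308329]
step 2: P' = (I − K·H)·P̄ = [4945458812/9717308329 -5341738980/9717308329; -5341738980/9717308329 10257625738/9717308329]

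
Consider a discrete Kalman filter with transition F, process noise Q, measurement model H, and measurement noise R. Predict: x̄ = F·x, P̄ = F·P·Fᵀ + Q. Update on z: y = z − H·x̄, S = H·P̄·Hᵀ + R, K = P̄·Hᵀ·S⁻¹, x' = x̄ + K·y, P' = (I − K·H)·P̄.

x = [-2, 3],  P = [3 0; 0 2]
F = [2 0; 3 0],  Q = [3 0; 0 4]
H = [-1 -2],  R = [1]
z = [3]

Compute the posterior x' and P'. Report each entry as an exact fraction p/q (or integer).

x̄ = F·x = [-4, -6]
P̄ = F·P·Fᵀ + Q = [15 18; 18 31]
y = z − H·x̄ = [-13]
S = H·P̄·Hᵀ + R = [212]
K = P̄·Hᵀ·S⁻¹ = [-51/212; -20/53]
x' = x̄ + K·y = [-185/212, -58/53]
P' = (I − K·H)·P̄ = [579/212 -66/53; -66/53 43/53]

x' = [-185/212, -58/53]
P' = [579/212 -66/53; -66/53 43/53]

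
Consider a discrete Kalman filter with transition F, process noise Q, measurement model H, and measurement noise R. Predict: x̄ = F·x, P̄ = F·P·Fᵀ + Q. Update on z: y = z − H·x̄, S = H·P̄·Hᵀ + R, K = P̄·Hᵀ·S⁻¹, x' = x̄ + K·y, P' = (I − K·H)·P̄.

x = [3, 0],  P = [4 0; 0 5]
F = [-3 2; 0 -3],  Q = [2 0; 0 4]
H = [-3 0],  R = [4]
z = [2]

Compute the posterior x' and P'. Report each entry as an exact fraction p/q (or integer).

x' = [-192/263, -1125/263]
P' = [116/263 -60/263; -60/263 8837/263]

x̄ = F·x = [-9, 0]
P̄ = F·P·Fᵀ + Q = [58 -30; -30 49]
y = z − H·x̄ = [-25]
S = H·P̄·Hᵀ + R = [526]
K = P̄·Hᵀ·S⁻¹ = [-87/263; 45/263]
x' = x̄ + K·y = [-192/263, -1125/263]
P' = (I − K·H)·P̄ = [116/263 -60/263; -60/263 8837/263]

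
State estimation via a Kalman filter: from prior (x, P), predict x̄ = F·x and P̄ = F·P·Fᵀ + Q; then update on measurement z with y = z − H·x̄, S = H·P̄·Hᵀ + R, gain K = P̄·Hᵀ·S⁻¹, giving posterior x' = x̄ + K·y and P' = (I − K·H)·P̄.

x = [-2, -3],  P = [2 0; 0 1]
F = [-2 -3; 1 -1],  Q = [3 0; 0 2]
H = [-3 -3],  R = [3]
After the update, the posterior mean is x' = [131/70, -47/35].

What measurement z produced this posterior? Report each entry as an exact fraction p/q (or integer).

x̄ = F·x = [13, 1]
P̄ = F·P·Fᵀ + Q = [20 -1; -1 5]
S = H·P̄·Hᵀ + R = [210]
K = P̄·Hᵀ·S⁻¹ = [-19/70; -2/35]
x' − x̄ = [-779/70, -82/35] = K·y
y = (KᵀK)⁻¹·Kᵀ·(x' − x̄) = [41]
z = y + H·x̄ = [41] + [-42] = [-1]

z = [-1]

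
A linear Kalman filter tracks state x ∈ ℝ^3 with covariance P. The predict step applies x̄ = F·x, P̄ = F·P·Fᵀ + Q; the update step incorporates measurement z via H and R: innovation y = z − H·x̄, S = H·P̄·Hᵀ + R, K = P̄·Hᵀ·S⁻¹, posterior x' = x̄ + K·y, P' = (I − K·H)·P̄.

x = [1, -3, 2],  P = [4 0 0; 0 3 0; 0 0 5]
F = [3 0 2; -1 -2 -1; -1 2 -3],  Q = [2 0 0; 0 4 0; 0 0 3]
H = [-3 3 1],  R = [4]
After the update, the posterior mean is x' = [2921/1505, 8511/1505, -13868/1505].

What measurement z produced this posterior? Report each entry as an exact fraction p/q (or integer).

z = [2]

x̄ = F·x = [7, 3, -13]
P̄ = F·P·Fᵀ + Q = [58 -22 -42; -22 25 7; -42 7 64]
S = H·P̄·Hᵀ + R = [1505]
K = P̄·Hᵀ·S⁻¹ = [-282/1505; 148/1505; 211/1505]
x' − x̄ = [-7614/1505, 3996/1505, 5697/1505] = K·y
y = (KᵀK)⁻¹·Kᵀ·(x' − x̄) = [27]
z = y + H·x̄ = [27] + [-25] = [2]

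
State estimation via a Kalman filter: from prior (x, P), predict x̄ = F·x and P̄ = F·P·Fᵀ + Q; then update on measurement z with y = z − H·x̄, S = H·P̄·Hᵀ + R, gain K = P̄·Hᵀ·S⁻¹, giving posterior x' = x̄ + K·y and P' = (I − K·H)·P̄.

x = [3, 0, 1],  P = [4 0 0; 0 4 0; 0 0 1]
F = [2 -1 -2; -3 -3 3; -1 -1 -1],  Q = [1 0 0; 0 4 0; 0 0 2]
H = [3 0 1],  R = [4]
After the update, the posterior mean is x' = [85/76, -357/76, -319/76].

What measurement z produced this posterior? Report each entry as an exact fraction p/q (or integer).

z = [-1]

x̄ = F·x = [4, -6, -4]
P̄ = F·P·Fᵀ + Q = [25 -18 -2; -18 85 21; -2 21 11]
S = H·P̄·Hᵀ + R = [228]
K = P̄·Hᵀ·S⁻¹ = [73/228; -11/76; 5/228]
x' − x̄ = [-219/76, 99/76, -15/76] = K·y
y = (KᵀK)⁻¹·Kᵀ·(x' − x̄) = [-9]
z = y + H·x̄ = [-9] + [8] = [-1]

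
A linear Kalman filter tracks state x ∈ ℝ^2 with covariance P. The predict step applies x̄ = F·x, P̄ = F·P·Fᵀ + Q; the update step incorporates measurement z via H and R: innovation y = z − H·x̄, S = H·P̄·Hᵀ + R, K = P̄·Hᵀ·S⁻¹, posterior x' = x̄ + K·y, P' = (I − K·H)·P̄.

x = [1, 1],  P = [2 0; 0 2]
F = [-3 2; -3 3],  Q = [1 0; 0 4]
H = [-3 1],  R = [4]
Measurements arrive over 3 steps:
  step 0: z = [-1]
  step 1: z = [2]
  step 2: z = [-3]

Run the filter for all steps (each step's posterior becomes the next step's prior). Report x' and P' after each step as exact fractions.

step 0: x' = [97/107, 200/107], P' = [288/107 660/107; 660/107 1780/107]
step 1: x' = [-511/4447, 6433/4447], P' = [28404/4447 75912/4447; 75912/4447 215912/4447]
step 2: x' = [540487/308519, 659808/308519], P' = [3283812/308519 8947704/308519; 8947704/308519 25294840/308519]

step 0: x̄ = F·x = [-1, 0]
step 0: P̄ = F·P·Fᵀ + Q = [27 30; 30 40]
step 0: y = z − H·x̄ = [-4]
step 0: S = H·P̄·Hᵀ + R = [107]
step 0: K = P̄·Hᵀ·S⁻¹ = [-51/107; -50/107]
step 0: x' = x̄ + K·y = [97/107, 200/107]
step 0: P' = (I − K·H)·P̄ = [288/107 660/107; 660/107 1780/107]
step 1: x̄ = F·x = [109/107, 309/107]
step 1: P̄ = F·P·Fᵀ + Q = [1899/107 3372/107; 3372/107 7160/107]
step 1: y = z − H·x̄ = [232/107]
step 1: S = H·P̄·Hᵀ + R = [4447/107]
step 1: K = P̄·Hᵀ·S⁻¹ = [-2325/4447; -2956/4447]
step 1: x' = x̄ + K·y = [-511/4447, 6433/4447]
step 1: P' = (I − K·H)·P̄ = [28404/4447 75912/4447; 75912/4447 215912/4447]
step 2: x̄ = F·x = [14399/4447, 20832/4447]
step 2: P̄ = F·P·Fᵀ + Q = [212787/4447 412428/4447; 412428/4447 850216/4447]
step 2: y = z − H·x̄ = [9024/4447]
step 2: S = H·P̄·Hᵀ + R = [308519/4447]
step 2: K = P̄·Hᵀ·S⁻¹ = [-225933/308519; -387068/308519]
step 2: x' = x̄ + K·y = [540487/308519, 659808/308519]
step 2: P' = (I − K·H)·P̄ = [3283812/308519 8947704/308519; 8947704/308519 25294840/308519]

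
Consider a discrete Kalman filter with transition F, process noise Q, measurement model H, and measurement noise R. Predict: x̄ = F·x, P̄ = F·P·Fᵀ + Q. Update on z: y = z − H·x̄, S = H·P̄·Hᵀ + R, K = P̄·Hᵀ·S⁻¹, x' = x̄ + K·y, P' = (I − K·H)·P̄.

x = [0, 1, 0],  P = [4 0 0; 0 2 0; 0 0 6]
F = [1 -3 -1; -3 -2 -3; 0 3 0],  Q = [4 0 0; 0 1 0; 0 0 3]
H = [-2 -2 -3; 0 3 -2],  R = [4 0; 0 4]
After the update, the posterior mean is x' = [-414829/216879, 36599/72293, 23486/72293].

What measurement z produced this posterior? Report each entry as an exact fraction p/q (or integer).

z = [2, 1]

x̄ = F·x = [-3, -2, 3]
P̄ = F·P·Fᵀ + Q = [32 18 -18; 18 99 -12; -18 -12 21]
S = H·P̄·Hᵀ + R = [501 -588; -588 1123]
K = P̄·Hᵀ·S⁻¹ = [1262/216879 6014/72293; -11202/72293 14799/72293; -16411/72293 -13614/72293]
x' − x̄ = [235808/216879, 181185/72293, -193393/72293] = K·y
y = (KᵀK)⁻¹·Kᵀ·(x' − x̄) = [1, 13]
z = y + H·x̄ = [1, 13] + [1, -12] = [2, 1]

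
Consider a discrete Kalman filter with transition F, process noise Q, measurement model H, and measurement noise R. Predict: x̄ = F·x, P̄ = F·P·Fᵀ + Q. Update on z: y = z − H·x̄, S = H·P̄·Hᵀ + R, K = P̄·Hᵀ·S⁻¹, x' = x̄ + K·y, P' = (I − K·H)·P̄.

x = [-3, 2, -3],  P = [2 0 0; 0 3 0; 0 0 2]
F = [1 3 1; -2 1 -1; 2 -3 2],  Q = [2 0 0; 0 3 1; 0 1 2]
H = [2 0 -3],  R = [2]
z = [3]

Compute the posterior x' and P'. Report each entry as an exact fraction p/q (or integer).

x̄ = F·x = [0, 11, -18]
P̄ = F·P·Fᵀ + Q = [33 3 -19; 3 16 -20; -19 -20 45]
y = z − H·x̄ = [-51]
S = H·P̄·Hᵀ + R = [767]
K = P̄·Hᵀ·S⁻¹ = [123/767; 66/767; -173/767]
x' = x̄ + K·y = [-6273/767, 5071/767, -4983/767]
P' = (I − K·H)·P̄ = [10182/767 -5817/767 6706/767; -5817/767 7916/767 -3922/767; 6706/767 -3922/767 4586/767]

x' = [-6273/767, 5071/767, -4983/767]
P' = [10182/767 -5817/767 6706/767; -5817/767 7916/767 -3922/767; 6706/767 -3922/767 4586/767]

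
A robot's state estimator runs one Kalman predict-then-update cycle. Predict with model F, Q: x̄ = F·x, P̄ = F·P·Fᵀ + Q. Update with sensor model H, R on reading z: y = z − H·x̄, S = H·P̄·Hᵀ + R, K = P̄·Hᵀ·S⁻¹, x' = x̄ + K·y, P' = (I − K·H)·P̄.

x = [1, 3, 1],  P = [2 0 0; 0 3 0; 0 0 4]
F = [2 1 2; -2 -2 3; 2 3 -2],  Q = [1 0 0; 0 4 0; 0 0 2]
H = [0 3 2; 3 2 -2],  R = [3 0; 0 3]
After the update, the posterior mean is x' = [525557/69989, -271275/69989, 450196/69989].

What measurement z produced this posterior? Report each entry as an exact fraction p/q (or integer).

x̄ = F·x = [7, -5, 9]
P̄ = F·P·Fᵀ + Q = [28 10 1; 10 60 -50; 1 -50 53]
S = H·P̄·Hᵀ + R = [155 344; 344 1215]
K = P̄·Hᵀ·S⁻¹ = [3792/69989 4802/69989; 11200/69989 11230/69989; 16372/69989 -16329/69989]
x' − x̄ = [35634/69989, 78670/69989, -179705/69989] = K·y
y = (KᵀK)⁻¹·Kᵀ·(x' − x̄) = [-2, 9]
z = y + H·x̄ = [-2, 9] + [3, -7] = [1, 2]

z = [1, 2]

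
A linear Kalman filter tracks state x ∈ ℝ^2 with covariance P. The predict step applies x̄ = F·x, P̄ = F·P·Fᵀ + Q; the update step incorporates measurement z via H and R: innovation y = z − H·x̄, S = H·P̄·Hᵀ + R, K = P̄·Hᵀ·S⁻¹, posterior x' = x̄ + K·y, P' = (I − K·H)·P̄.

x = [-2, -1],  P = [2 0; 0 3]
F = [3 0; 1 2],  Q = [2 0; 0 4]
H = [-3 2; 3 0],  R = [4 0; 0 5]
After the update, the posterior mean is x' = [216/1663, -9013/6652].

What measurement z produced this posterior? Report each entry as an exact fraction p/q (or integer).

x̄ = F·x = [-6, -4]
P̄ = F·P·Fᵀ + Q = [20 6; 6 18]
S = H·P̄·Hᵀ + R = [184 -144; -144 185]
K = P̄·Hᵀ·S⁻¹ = [-30/1663 516/1663; 2961/6652 738/1663]
x' − x̄ = [10194/1663, 17595/6652] = K·y
y = (KᵀK)⁻¹·Kᵀ·(x' − x̄) = [-13, 19]
z = y + H·x̄ = [-13, 19] + [10, -18] = [-3, 1]

z = [-3, 1]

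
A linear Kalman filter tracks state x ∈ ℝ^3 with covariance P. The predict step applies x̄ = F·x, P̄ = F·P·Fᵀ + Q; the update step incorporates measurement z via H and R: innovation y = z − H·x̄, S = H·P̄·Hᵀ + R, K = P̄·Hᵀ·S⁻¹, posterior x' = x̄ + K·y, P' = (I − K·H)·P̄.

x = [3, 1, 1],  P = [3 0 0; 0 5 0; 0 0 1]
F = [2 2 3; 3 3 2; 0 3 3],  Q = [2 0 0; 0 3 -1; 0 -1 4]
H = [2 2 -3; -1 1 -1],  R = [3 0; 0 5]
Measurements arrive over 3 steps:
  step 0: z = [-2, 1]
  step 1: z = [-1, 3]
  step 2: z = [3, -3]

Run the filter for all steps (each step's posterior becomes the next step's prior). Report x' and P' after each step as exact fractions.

step 0: x̄ = F·x = [11, 14, 6]
step 0: P̄ = F·P·Fᵀ + Q = [43 54 39; 54 79 50; 39 50 58]
step 0: y = z − H·x̄ = [-34, 4]
step 0: S = H·P̄·Hᵀ + R = [377 35; 35 55]
step 0: K = P̄·Hᵀ·S⁻¹ = [1043/3902 -13251/19510; 1451/3902 -2697/3902; 373/3902 -17859/19510]
step 0: x' = x̄ + K·y = [-7852/9755, -2747/1951, -8893/9755]
step 0: P' = (I − K·H)·P̄ = [66347/19510 23465/3902 117233/19510; 23465/3902 72517/3902 62537/3902; 117233/19510 62537/3902 284747/19510]
step 1: x̄ = F·x = [-69853/9755, -82547/9755, -67884/9755]
step 1: P̄ = F·P·Fᵀ + Q = [10415087/19510 5639454/9755 5417928/9755; 5639454/9755 6164386/9755 5876767/9755; 5417928/9755 5876767/9755 5766179/9755]
step 1: y = z − H·x̄ = [91393/9755, -5185/1951]
step 1: S = H·P̄·Hᵀ + R = [6991886/9755 -950737/1951; -950737/1951 1996119/3902]
step 1: K = P̄·Hᵀ·S⁻¹ = [353287007/1260283972 -461333497/630141986; 899633361/2520567944 -923100289/1260283972; 240596197/2520567944 -1225757837/1260283972]
step 1: x' = x̄ + K·y = [-3262584833/1260283972, -7994093319/2520567944, -8771079675/2520567944]
step 1: P' = (I − K·H)·P̄ = [2080674841/630141986 5906882479/1260283972 6358867767/1260283972; 5906882479/1260283972 28676916037/2520567944 26094153969/2520567944; 6358867767/1260283972 26094153969/2520567944 25633996805/2520567944]
step 2: x̄ = F·x = [-55351764995/2520567944, -61099948305/2520567944, -25147759491/1260283972]
step 2: P̄ = F·P·Fᵀ + Q = [943998362437/2520567944 1022121416271/2520567944 470684389977/1260283972; 1022121416271/2520567944 1121484672941/2520567944 510785735591/1260283972; 470684389977/1260283972 510785735591/1260283972 242143814699/630141986]
step 2: y = z − H·x̄ = [44789286743/1260283972, -6513629938/315070993]
step 2: S = H·P̄·Hᵀ + R = [402089872761/630141986 -113223772320/315070993; -113223772320/315070993 105251614862/315070993]
step 2: K = P̄·Hᵀ·S⁻¹ = [14990965130959/52944776134974 -12717810703055/17648258711658; 19244846039393/52944776134974 -6214139599733/8824129355829; 2693059315817/26472388067487 -8344288710067/8824129355829]
step 2: x' = x̄ + K·y = [158861484855641/52944776134974, 85671137459915/26472388067487, 169990676794781/52944776134974]
step 2: P' = (I − K·H)·P̄ = [85696626861754/26472388067487 119845945793594/26472388067487 259065798409505/52944776134974; 119845945793594/26472388067487 581452355841791/52944776134974 528184652246593/52944776134974; 259065798409505/52944776134974 528184652246593/52944776134974 259723757569549/26472388067487]

step 0: x' = [-7852/9755, -2747/1951, -8893/9755], P' = [66347/19510 23465/3902 117233/19510; 23465/3902 72517/3902 62537/3902; 117233/19510 62537/3902 284747/19510]
step 1: x' = [-3262584833/1260283972, -7994093319/2520567944, -8771079675/2520567944], P' = [2080674841/630141986 5906882479/1260283972 6358867767/1260283972; 5906882479/1260283972 28676916037/2520567944 26094153969/2520567944; 6358867767/1260283972 26094153969/2520567944 25633996805/2520567944]
step 2: x' = [158861484855641/52944776134974, 85671137459915/26472388067487, 169990676794781/52944776134974], P' = [85696626861754/26472388067487 119845945793594/26472388067487 259065798409505/52944776134974; 119845945793594/26472388067487 581452355841791/52944776134974 528184652246593/52944776134974; 259065798409505/52944776134974 528184652246593/52944776134974 259723757569549/26472388067487]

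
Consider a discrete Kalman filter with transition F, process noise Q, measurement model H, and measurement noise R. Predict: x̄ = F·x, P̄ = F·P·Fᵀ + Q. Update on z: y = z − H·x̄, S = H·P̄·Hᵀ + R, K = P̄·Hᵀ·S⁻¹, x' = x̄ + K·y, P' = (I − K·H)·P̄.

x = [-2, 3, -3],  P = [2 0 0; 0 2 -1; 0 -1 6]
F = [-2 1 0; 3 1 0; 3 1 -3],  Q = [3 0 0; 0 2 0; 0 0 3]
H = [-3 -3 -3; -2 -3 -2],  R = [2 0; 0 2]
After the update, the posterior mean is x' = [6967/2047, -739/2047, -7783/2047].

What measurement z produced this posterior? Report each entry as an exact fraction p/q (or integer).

z = [3, 1]

x̄ = F·x = [7, -3, 6]
P̄ = F·P·Fᵀ + Q = [13 -10 -7; -10 22 23; -7 23 83]
S = H·P̄·Hᵀ + R = [1172 885; 885 684]
K = P̄·Hᵀ·S⁻¹ = [-858/2047 1164/2047; 3200/6141 -14899/18423; -2521/6141 3833/18423]
x' − x̄ = [-7362/2047, 5402/2047, -20065/2047] = K·y
y = (KᵀK)⁻¹·Kᵀ·(x' − x̄) = [33, 18]
z = y + H·x̄ = [33, 18] + [-30, -17] = [3, 1]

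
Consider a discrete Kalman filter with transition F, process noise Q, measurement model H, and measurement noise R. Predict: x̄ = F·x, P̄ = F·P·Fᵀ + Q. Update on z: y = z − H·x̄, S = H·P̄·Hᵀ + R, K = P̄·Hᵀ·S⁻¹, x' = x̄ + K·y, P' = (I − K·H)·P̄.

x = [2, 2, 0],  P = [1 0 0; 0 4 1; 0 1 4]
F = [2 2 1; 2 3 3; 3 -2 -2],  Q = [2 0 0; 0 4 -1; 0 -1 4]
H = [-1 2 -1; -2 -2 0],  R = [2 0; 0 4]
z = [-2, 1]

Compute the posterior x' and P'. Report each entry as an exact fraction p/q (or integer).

x̄ = F·x = [8, 10, 2]
P̄ = F·P·Fᵀ + Q = [30 49 -24; 49 98 -55; -24 -55 53]
y = z − H·x̄ = [-12, 37]
S = H·P̄·Hᵀ + R = [453 -588; -588 908]
K = P̄·Hᵀ·S⁻¹ = [-2342/16395 -2913/10930; 2636/16395 -2401/10930; -8327/16395 -1693/10930]
x' = x̄ + K·y = [-321/2186, -125/2186, 5167/2186]
P' = (I − K·H)·P̄ = [16933/16395 -8194/16395 -28637/16395; -8194/16395 15397/16395 33716/16395; -28637/16395 33716/16395 112723/16395]

x' = [-321/2186, -125/2186, 5167/2186]
P' = [16933/16395 -8194/16395 -28637/16395; -8194/16395 15397/16395 33716/16395; -28637/16395 33716/16395 112723/16395]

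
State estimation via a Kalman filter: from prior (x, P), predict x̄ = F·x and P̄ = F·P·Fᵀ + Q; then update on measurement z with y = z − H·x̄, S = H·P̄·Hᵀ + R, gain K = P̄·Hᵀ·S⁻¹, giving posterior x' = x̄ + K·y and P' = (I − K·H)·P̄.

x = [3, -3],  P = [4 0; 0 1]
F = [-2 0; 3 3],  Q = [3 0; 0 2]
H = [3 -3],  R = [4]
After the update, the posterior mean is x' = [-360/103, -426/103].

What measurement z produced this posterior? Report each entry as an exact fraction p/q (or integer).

x̄ = F·x = [-6, 0]
P̄ = F·P·Fᵀ + Q = [19 -24; -24 47]
S = H·P̄·Hᵀ + R = [1030]
K = P̄·Hᵀ·S⁻¹ = [129/1030; -213/1030]
x' − x̄ = [258/103, -426/103] = K·y
y = (KᵀK)⁻¹·Kᵀ·(x' − x̄) = [20]
z = y + H·x̄ = [20] + [-18] = [2]

z = [2]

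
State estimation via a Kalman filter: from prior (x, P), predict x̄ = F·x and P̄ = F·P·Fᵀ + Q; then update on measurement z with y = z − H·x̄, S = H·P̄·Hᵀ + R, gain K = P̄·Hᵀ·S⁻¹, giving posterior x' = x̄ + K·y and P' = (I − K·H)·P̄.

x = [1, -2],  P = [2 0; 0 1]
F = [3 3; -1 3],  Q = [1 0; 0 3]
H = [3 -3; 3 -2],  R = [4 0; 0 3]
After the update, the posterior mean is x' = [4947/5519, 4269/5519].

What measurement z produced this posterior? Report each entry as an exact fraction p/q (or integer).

z = [-2, 3]

x̄ = F·x = [-3, -7]
P̄ = F·P·Fᵀ + Q = [28 3; 3 14]
S = H·P̄·Hᵀ + R = [328 291; 291 275]
K = P̄·Hᵀ·S⁻¹ = [-2073/5519 3759/5519; -3546/5519 3371/5519]
x' − x̄ = [21504/5519, 42902/5519] = K·y
y = (KᵀK)⁻¹·Kᵀ·(x' − x̄) = [-14, -2]
z = y + H·x̄ = [-14, -2] + [12, 5] = [-2, 3]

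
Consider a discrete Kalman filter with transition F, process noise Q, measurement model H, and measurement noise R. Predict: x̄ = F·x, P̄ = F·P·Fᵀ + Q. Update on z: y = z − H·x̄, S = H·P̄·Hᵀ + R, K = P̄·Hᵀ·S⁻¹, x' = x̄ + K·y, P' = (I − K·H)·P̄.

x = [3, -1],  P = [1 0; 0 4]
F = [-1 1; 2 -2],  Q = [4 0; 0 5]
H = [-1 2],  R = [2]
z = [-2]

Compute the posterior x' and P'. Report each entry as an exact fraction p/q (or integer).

x' = [34/151, -112/151]
P' = [518/151 230/151; 230/151 175/151]

x̄ = F·x = [-4, 8]
P̄ = F·P·Fᵀ + Q = [9 -10; -10 25]
y = z − H·x̄ = [-22]
S = H·P̄·Hᵀ + R = [151]
K = P̄·Hᵀ·S⁻¹ = [-29/151; 60/151]
x' = x̄ + K·y = [34/151, -112/151]
P' = (I − K·H)·P̄ = [518/151 230/151; 230/151 175/151]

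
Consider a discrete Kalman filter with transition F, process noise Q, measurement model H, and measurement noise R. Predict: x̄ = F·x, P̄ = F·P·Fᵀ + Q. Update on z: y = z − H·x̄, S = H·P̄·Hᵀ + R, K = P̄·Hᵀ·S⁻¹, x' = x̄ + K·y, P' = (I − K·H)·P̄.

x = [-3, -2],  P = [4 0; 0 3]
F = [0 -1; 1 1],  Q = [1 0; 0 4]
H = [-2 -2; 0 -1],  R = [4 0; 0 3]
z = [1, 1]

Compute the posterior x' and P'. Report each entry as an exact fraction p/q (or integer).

x' = [5/4, -34/19]
P' = [2 -3/2; -3/2 69/38]

x̄ = F·x = [2, -5]
P̄ = F·P·Fᵀ + Q = [4 -3; -3 11]
y = z − H·x̄ = [-5, -4]
S = H·P̄·Hᵀ + R = [40 16; 16 14]
K = P̄·Hᵀ·S⁻¹ = [-1/4 1/2; -3/19 -23/38]
x' = x̄ + K·y = [5/4, -34/19]
P' = (I − K·H)·P̄ = [2 -3/2; -3/2 69/38]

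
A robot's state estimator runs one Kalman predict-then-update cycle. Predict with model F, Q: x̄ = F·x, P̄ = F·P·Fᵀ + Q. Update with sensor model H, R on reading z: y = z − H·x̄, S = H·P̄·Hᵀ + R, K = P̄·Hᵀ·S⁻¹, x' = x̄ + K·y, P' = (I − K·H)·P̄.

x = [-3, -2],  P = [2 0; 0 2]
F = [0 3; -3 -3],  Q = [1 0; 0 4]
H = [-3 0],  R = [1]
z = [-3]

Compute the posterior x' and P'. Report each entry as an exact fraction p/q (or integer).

x' = [165/172, 723/86]
P' = [19/172 -9/86; -9/86 991/43]

x̄ = F·x = [-6, 15]
P̄ = F·P·Fᵀ + Q = [19 -18; -18 40]
y = z − H·x̄ = [-21]
S = H·P̄·Hᵀ + R = [172]
K = P̄·Hᵀ·S⁻¹ = [-57/172; 27/86]
x' = x̄ + K·y = [165/172, 723/86]
P' = (I − K·H)·P̄ = [19/172 -9/86; -9/86 991/43]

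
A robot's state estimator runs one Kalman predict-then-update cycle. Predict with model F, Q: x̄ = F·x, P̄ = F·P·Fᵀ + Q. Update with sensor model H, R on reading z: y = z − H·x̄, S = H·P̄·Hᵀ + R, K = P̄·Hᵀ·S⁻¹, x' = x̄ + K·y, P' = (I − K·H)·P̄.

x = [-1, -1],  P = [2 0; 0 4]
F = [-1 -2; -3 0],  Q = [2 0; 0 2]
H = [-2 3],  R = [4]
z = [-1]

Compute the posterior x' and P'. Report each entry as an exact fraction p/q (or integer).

x̄ = F·x = [3, 3]
P̄ = F·P·Fᵀ + Q = [20 6; 6 20]
y = z − H·x̄ = [-4]
S = H·P̄·Hᵀ + R = [192]
K = P̄·Hᵀ·S⁻¹ = [-11/96; 1/4]
x' = x̄ + K·y = [83/24, 2]
P' = (I − K·H)·P̄ = [839/48 23/2; 23/2 8]

x' = [83/24, 2]
P' = [839/48 23/2; 23/2 8]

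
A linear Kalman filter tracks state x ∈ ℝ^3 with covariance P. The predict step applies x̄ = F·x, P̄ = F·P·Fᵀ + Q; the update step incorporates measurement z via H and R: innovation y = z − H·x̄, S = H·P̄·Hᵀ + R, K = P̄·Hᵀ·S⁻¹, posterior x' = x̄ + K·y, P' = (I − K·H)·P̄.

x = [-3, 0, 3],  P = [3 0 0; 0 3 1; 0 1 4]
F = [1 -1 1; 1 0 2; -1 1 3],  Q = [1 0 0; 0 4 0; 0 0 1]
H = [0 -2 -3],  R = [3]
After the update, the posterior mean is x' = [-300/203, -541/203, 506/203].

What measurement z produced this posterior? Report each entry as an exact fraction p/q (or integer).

z = [-2]

x̄ = F·x = [0, 3, 12]
P̄ = F·P·Fᵀ + Q = [9 9 4; 9 23 23; 4 23 49]
S = H·P̄·Hᵀ + R = [812]
K = P̄·Hᵀ·S⁻¹ = [-15/406; -115/812; -193/812]
x' − x̄ = [-300/203, -1150/203, -1930/203] = K·y
y = (KᵀK)⁻¹·Kᵀ·(x' − x̄) = [40]
z = y + H·x̄ = [40] + [-42] = [-2]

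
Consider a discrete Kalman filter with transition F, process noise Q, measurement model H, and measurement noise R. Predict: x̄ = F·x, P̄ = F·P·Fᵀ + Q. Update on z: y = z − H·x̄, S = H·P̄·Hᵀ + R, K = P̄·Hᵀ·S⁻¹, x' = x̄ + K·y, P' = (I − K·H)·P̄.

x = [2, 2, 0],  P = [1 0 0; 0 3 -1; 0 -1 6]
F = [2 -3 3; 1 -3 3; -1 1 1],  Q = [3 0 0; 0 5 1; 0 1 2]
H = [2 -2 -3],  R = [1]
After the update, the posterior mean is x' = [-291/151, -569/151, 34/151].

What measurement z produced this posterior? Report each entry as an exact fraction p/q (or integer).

z = [3]

x̄ = F·x = [-2, -4, 0]
P̄ = F·P·Fᵀ + Q = [106 101 7; 101 105 9; 7 9 10]
S = H·P̄·Hᵀ + R = [151]
K = P̄·Hᵀ·S⁻¹ = [-11/151; -35/151; -34/151]
x' − x̄ = [11/151, 35/151, 34/151] = K·y
y = (KᵀK)⁻¹·Kᵀ·(x' − x̄) = [-1]
z = y + H·x̄ = [-1] + [4] = [3]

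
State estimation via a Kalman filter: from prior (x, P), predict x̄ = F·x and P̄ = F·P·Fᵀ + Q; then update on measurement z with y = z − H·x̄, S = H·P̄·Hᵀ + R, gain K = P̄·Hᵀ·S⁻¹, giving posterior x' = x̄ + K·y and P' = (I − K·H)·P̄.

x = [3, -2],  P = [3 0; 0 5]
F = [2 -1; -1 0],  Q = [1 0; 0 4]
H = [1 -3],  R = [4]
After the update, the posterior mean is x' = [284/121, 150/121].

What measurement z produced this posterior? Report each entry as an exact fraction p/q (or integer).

x̄ = F·x = [8, -3]
P̄ = F·P·Fᵀ + Q = [18 -6; -6 7]
S = H·P̄·Hᵀ + R = [121]
K = P̄·Hᵀ·S⁻¹ = [36/121; -27/121]
x' − x̄ = [-684/121, 513/121] = K·y
y = (KᵀK)⁻¹·Kᵀ·(x' − x̄) = [-19]
z = y + H·x̄ = [-19] + [17] = [-2]

z = [-2]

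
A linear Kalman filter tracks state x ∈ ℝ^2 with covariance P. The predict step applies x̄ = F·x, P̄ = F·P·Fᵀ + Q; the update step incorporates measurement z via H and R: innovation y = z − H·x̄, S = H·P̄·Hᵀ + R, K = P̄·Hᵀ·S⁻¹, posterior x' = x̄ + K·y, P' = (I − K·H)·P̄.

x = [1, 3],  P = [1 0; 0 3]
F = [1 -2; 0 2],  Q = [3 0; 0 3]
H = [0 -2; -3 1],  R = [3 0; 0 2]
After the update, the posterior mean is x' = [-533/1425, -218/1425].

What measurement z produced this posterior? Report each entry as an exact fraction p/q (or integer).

z = [1, 1]

x̄ = F·x = [-5, 6]
P̄ = F·P·Fᵀ + Q = [16 -12; -12 15]
S = H·P̄·Hᵀ + R = [63 -102; -102 233]
K = P̄·Hᵀ·S⁻¹ = [-176/1425 -148/475; -596/1425 17/475]
x' − x̄ = [6592/1425, -8768/1425] = K·y
y = (KᵀK)⁻¹·Kᵀ·(x' − x̄) = [13, -20]
z = y + H·x̄ = [13, -20] + [-12, 21] = [1, 1]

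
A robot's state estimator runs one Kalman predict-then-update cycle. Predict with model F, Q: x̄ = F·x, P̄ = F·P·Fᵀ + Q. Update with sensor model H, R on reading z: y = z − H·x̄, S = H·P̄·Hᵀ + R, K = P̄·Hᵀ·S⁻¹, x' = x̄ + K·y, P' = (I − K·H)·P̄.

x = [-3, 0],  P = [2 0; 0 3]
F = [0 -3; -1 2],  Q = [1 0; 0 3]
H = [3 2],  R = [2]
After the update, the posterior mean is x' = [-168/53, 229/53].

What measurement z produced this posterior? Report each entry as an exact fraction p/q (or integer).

x̄ = F·x = [0, 3]
P̄ = F·P·Fᵀ + Q = [28 -18; -18 17]
S = H·P̄·Hᵀ + R = [106]
K = P̄·Hᵀ·S⁻¹ = [24/53; -10/53]
x' − x̄ = [-168/53, 70/53] = K·y
y = (KᵀK)⁻¹·Kᵀ·(x' − x̄) = [-7]
z = y + H·x̄ = [-7] + [6] = [-1]

z = [-1]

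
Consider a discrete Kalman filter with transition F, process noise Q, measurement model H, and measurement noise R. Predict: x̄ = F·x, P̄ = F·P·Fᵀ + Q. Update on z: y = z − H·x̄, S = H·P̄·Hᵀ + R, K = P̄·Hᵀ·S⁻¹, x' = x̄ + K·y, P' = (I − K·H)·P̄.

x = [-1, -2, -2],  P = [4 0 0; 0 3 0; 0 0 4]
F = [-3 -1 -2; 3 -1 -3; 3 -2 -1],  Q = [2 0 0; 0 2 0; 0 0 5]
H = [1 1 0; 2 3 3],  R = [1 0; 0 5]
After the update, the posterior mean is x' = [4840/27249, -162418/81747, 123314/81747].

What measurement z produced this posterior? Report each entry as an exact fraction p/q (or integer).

x̄ = F·x = [9, 5, 3]
P̄ = F·P·Fᵀ + Q = [57 -9 -22; -9 77 54; -22 54 57]
S = H·P̄·Hᵀ + R = [117 396; 396 2039]
K = P̄·Hᵀ·S⁻¹ = [29852/27249 -1839/9083; -9848/81747 1883/9083; -49196/81747 2349/9083]
x' − x̄ = [-240401/27249, -571153/81747, -121927/81747] = K·y
y = (KᵀK)⁻¹·Kᵀ·(x' − x̄) = [-16, -43]
z = y + H·x̄ = [-16, -43] + [14, 42] = [-2, -1]

z = [-2, -1]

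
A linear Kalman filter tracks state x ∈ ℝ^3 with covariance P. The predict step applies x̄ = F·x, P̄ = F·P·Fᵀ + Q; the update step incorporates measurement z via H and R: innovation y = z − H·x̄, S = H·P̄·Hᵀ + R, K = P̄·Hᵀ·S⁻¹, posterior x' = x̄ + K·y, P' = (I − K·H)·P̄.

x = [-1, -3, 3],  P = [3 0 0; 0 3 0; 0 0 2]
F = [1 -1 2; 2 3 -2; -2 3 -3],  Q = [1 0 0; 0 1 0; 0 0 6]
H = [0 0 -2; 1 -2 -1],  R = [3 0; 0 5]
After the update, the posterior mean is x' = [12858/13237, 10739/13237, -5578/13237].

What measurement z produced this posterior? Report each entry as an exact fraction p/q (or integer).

z = [1, -1]

x̄ = F·x = [8, -17, -16]
P̄ = F·P·Fᵀ + Q = [15 -11 -27; -11 48 27; -27 27 63]
S = H·P̄·Hᵀ + R = [255 288; 288 481]
K = P̄·Hᵀ·S⁻¹ = [2514/13237 256/13237; 4206/13237 -6206/13237; -6378/13237 -144/13237]
x' − x̄ = [-93038/13237, 235768/13237, 206214/13237] = K·y
y = (KᵀK)⁻¹·Kᵀ·(x' − x̄) = [-31, -59]
z = y + H·x̄ = [-31, -59] + [32, 58] = [1, -1]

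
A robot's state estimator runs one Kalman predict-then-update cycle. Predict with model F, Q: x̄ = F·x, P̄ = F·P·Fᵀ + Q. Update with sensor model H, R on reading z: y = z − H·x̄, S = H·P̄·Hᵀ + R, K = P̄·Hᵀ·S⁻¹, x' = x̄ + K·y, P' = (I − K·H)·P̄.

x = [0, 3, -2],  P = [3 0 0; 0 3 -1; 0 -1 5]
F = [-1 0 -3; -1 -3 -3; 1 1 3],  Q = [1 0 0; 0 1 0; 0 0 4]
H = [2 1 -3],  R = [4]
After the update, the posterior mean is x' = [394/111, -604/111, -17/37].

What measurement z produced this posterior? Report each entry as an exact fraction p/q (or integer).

x̄ = F·x = [6, -3, -3]
P̄ = F·P·Fᵀ + Q = [49 39 -45; 39 58 -45; -45 -45 49]
S = H·P̄·Hᵀ + R = [1665]
K = P̄·Hᵀ·S⁻¹ = [272/1665; 271/1665; -94/555]
x' − x̄ = [-272/111, -271/111, 94/37] = K·y
y = (KᵀK)⁻¹·Kᵀ·(x' − x̄) = [-15]
z = y + H·x̄ = [-15] + [18] = [3]

z = [3]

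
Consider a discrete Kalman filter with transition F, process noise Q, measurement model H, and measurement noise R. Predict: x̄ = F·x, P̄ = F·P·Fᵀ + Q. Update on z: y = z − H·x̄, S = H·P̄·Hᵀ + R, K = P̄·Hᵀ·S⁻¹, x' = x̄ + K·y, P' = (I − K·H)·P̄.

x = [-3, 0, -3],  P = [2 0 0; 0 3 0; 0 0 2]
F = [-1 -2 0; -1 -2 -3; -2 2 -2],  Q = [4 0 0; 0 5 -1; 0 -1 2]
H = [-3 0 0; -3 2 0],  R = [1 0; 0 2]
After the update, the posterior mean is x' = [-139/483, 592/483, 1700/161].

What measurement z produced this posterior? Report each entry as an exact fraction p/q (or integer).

x̄ = F·x = [3, 12, 12]
P̄ = F·P·Fᵀ + Q = [18 14 -8; 14 37 3; -8 3 30]
S = H·P̄·Hᵀ + R = [163 78; 78 144]
K = P̄·Hᵀ·S⁻¹ = [-479/1449 -13/8694; -712/1449 2123/4347; 31/483 503/2898]
x' − x̄ = [-1588/483, -5204/483, -232/161] = K·y
y = (KᵀK)⁻¹·Kᵀ·(x' − x̄) = [10, -12]
z = y + H·x̄ = [10, -12] + [-9, 15] = [1, 3]

z = [1, 3]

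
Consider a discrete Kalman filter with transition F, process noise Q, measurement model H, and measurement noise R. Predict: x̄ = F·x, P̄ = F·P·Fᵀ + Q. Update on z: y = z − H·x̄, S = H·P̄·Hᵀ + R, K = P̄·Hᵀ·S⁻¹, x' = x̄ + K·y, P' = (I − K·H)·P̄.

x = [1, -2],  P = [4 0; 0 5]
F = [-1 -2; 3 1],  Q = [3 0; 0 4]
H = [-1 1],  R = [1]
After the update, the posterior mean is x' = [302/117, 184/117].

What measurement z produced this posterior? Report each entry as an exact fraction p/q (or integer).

x̄ = F·x = [3, 1]
P̄ = F·P·Fᵀ + Q = [27 -22; -22 45]
S = H·P̄·Hᵀ + R = [117]
K = P̄·Hᵀ·S⁻¹ = [-49/117; 67/117]
x' − x̄ = [-49/117, 67/117] = K·y
y = (KᵀK)⁻¹·Kᵀ·(x' − x̄) = [1]
z = y + H·x̄ = [1] + [-2] = [-1]

z = [-1]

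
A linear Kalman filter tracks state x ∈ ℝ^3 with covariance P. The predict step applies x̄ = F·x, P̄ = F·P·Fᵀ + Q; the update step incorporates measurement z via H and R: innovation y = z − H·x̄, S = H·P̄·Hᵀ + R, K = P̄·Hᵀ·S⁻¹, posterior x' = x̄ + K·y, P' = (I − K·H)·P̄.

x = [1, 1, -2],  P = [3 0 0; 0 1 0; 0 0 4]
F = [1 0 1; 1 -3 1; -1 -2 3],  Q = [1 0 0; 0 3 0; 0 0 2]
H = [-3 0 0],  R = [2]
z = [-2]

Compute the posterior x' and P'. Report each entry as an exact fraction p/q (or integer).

x̄ = F·x = [-1, -4, -9]
P̄ = F·P·Fᵀ + Q = [8 7 9; 7 19 15; 9 15 45]
y = z − H·x̄ = [-5]
S = H·P̄·Hᵀ + R = [74]
K = P̄·Hᵀ·S⁻¹ = [-12/37; -21/74; -27/74]
x' = x̄ + K·y = [23/37, -191/74, -531/74]
P' = (I − K·H)·P̄ = [8/37 7/37 9/37; 7/37 965/74 543/74; 9/37 543/74 2601/74]

x' = [23/37, -191/74, -531/74]
P' = [8/37 7/37 9/37; 7/37 965/74 543/74; 9/37 543/74 2601/74]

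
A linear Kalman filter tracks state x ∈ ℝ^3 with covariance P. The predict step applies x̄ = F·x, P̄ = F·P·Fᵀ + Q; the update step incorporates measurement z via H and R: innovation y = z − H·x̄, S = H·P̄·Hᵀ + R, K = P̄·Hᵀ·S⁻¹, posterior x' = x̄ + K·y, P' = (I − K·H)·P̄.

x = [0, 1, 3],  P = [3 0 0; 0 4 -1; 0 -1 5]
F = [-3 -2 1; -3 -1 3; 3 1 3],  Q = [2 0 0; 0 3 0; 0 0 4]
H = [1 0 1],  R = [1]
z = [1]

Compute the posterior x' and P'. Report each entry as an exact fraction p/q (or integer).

x' = [-97/33, 82/99, 400/99]
P' = [425/11 958/33 -1262/33; 958/33 3374/99 -2803/99; -1262/33 -2803/99 3845/99]

x̄ = F·x = [1, 8, 10]
P̄ = F·P·Fᵀ + Q = [54 57 -15; 57 85 14; -15 14 74]
y = z − H·x̄ = [-10]
S = H·P̄·Hᵀ + R = [99]
K = P̄·Hᵀ·S⁻¹ = [13/33; 71/99; 59/99]
x' = x̄ + K·y = [-97/33, 82/99, 400/99]
P' = (I − K·H)·P̄ = [425/11 958/33 -1262/33; 958/33 3374/99 -2803/99; -1262/33 -2803/99 3845/99]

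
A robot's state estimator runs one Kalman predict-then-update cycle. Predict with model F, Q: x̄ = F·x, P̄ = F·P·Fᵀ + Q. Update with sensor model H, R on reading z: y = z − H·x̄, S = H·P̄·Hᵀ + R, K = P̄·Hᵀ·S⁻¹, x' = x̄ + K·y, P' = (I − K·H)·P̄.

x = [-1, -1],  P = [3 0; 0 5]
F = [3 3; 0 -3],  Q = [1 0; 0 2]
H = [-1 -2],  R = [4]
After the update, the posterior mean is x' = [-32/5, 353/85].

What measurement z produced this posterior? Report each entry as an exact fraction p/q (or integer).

x̄ = F·x = [-6, 3]
P̄ = F·P·Fᵀ + Q = [73 -45; -45 47]
S = H·P̄·Hᵀ + R = [85]
K = P̄·Hᵀ·S⁻¹ = [1/5; -49/85]
x' − x̄ = [-2/5, 98/85] = K·y
y = (KᵀK)⁻¹·Kᵀ·(x' − x̄) = [-2]
z = y + H·x̄ = [-2] + [0] = [-2]

z = [-2]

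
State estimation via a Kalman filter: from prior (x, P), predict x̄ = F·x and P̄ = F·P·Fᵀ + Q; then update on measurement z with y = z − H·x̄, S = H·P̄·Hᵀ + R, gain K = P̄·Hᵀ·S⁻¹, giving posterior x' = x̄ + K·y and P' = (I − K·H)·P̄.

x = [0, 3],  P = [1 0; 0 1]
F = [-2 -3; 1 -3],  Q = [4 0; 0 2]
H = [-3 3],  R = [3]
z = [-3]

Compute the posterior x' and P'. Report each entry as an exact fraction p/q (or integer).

x̄ = F·x = [-9, -9]
P̄ = F·P·Fᵀ + Q = [17 7; 7 12]
y = z − H·x̄ = [-3]
S = H·P̄·Hᵀ + R = [138]
K = P̄·Hᵀ·S⁻¹ = [-5/23; 5/46]
x' = x̄ + K·y = [-192/23, -429/46]
P' = (I − K·H)·P̄ = [241/23 236/23; 236/23 477/46]

x' = [-192/23, -429/46]
P' = [241/23 236/23; 236/23 477/46]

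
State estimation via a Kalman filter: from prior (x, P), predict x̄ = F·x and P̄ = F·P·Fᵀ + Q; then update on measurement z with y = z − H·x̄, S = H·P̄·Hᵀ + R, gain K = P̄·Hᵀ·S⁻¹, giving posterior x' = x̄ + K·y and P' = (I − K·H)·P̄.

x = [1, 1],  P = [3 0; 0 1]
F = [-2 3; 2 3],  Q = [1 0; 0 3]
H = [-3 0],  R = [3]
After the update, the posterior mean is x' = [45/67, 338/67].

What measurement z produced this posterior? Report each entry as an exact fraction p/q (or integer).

z = [-2]

x̄ = F·x = [1, 5]
P̄ = F·P·Fᵀ + Q = [22 -3; -3 24]
S = H·P̄·Hᵀ + R = [201]
K = P̄·Hᵀ·S⁻¹ = [-22/67; 3/67]
x' − x̄ = [-22/67, 3/67] = K·y
y = (KᵀK)⁻¹·Kᵀ·(x' − x̄) = [1]
z = y + H·x̄ = [1] + [-3] = [-2]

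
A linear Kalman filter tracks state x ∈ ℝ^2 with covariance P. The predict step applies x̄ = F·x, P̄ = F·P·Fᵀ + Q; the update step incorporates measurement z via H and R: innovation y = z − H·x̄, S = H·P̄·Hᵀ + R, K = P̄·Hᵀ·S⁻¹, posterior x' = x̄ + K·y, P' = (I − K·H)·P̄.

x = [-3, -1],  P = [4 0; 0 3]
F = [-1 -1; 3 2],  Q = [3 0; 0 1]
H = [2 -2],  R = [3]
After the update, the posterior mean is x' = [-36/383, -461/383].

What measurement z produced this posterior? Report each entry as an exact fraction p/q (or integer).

x̄ = F·x = [4, -11]
P̄ = F·P·Fᵀ + Q = [10 -18; -18 49]
S = H·P̄·Hᵀ + R = [383]
K = P̄·Hᵀ·S⁻¹ = [56/383; -134/383]
x' − x̄ = [-1568/383, 3752/383] = K·y
y = (KᵀK)⁻¹·Kᵀ·(x' − x̄) = [-28]
z = y + H·x̄ = [-28] + [30] = [2]

z = [2]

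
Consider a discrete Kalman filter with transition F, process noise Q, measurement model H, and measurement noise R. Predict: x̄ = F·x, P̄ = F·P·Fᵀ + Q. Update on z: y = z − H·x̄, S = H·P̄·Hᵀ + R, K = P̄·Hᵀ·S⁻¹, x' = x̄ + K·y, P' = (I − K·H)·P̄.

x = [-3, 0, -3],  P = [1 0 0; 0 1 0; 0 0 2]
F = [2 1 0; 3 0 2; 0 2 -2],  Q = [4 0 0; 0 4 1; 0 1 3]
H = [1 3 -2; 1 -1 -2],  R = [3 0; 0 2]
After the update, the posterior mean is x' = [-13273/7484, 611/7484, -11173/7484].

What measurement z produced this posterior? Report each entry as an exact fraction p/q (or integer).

x̄ = F·x = [-6, -15, 6]
P̄ = F·P·Fᵀ + Q = [9 6 2; 6 21 -7; 2 -7 15]
S = H·P̄·Hᵀ + R = [373 38; 38 44]
K = P̄·Hᵀ·S⁻¹ = [525/7484 -1247/14968; 1845/7484 -3527/14968; -679/7484 -5971/14968]
x' − x̄ = [31631/7484, 112871/7484, -56077/7484] = K·y
y = (KᵀK)⁻¹·Kᵀ·(x' − x̄) = [65, 4]
z = y + H·x̄ = [65, 4] + [-63, -3] = [2, 1]

z = [2, 1]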